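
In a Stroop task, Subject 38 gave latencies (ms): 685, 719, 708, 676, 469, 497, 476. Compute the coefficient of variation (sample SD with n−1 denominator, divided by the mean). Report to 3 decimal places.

0.193

n = 7, Σ = 4230, M = 604.2857
Σ(x−M)² = 81843.429; s = √(81843.429/6) = 116.7929
CV = 116.7929 / 604.2857 = 0.19327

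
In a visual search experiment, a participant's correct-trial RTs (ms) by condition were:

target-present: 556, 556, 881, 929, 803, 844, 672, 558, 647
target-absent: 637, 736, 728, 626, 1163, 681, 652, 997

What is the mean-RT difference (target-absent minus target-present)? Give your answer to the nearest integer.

61 ms

M(target-present) = 6446/9 = 716.222
M(target-absent) = 6220/8 = 777.500
Difference = 777.500 − 716.222 = 61.278 ms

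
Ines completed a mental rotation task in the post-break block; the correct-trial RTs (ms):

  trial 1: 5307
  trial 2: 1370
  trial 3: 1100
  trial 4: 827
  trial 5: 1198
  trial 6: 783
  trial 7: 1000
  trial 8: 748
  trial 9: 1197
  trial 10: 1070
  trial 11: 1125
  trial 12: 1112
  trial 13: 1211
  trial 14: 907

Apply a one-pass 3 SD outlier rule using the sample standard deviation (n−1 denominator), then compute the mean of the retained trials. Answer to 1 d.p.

1049.8 ms

n = 14, ΣRT = 18955, M = 1353.929
Σ(x−M)² = 17248206.93; s = √(17248206.93/13) = 1151.862
Cutoffs: 1353.929 ± 3·1151.862 → [-2101.7, 4809.5]
Outside: 5307 → excluded.
Retained (n=13): Σ = 13648, mean = 13648/13 = 1049.846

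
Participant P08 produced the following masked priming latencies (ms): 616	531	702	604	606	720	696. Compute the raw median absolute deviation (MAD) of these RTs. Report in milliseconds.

80 ms

Sorted: 531, 604, 606, 616, 696, 702, 720 → median = 616
|x − 616|: 0, 85, 86, 12, 10, 104, 80
Sorted deviations: 0, 10, 12, 80, 85, 86, 104 → MAD = 80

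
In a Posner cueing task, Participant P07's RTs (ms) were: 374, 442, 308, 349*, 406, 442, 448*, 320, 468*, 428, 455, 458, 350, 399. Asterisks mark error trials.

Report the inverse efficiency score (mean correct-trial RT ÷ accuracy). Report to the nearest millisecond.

507 ms

Correct trials (n=11): 374, 442, 308, 406, 442, 320, 428, 455, 458, 350, 399
Mean correct RT = 4382/11 = 398.3636 ms
Proportion correct = 11/14
IES = 398.3636 / (11/14) = 507.008 ms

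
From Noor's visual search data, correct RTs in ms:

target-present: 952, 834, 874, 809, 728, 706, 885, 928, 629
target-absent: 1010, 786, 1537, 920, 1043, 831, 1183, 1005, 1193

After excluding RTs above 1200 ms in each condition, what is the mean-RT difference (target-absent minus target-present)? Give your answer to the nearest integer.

target-absent: exclude 1537
M(target-present) = 7345/9 = 816.111
M(target-absent) = 7971/8 = 996.375
Difference = 996.375 − 816.111 = 180.264 ms

180 ms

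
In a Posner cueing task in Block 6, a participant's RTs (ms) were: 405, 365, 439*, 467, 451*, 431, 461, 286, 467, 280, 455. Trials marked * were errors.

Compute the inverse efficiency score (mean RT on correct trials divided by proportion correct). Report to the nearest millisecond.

491 ms

Correct trials (n=9): 405, 365, 467, 431, 461, 286, 467, 280, 455
Mean correct RT = 3617/9 = 401.8889 ms
Proportion correct = 9/11
IES = 401.8889 / (9/11) = 491.198 ms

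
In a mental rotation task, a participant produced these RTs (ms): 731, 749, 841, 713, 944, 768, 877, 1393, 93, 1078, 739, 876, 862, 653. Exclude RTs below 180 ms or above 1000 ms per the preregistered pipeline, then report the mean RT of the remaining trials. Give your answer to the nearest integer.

Excluded: 93, 1078, 1393
Retained (n=11): Σ = 8753
Mean = 8753/11 = 795.7273

796 ms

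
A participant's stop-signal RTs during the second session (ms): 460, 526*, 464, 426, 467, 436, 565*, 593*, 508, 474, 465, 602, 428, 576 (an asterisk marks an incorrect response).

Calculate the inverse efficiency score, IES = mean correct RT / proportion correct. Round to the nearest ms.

614 ms

Correct trials (n=11): 460, 464, 426, 467, 436, 508, 474, 465, 602, 428, 576
Mean correct RT = 5306/11 = 482.3636 ms
Proportion correct = 11/14
IES = 482.3636 / (11/14) = 613.917 ms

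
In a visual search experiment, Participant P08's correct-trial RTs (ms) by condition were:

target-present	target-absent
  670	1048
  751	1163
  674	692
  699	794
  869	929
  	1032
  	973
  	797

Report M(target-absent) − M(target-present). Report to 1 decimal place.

195.9 ms

M(target-present) = 3663/5 = 732.600
M(target-absent) = 7428/8 = 928.500
Difference = 928.500 − 732.600 = 195.900 ms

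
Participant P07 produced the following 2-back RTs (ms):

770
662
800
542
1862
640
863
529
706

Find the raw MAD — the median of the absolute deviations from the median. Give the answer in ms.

Sorted: 529, 542, 640, 662, 706, 770, 800, 863, 1862 → median = 706
|x − 706|: 64, 44, 94, 164, 1156, 66, 157, 177, 0
Sorted deviations: 0, 44, 64, 66, 94, 157, 164, 177, 1156 → MAD = 94

94 ms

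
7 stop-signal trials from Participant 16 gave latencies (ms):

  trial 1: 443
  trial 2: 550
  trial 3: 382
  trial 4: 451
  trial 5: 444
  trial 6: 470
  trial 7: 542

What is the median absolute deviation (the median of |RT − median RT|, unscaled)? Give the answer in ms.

19 ms

Sorted: 382, 443, 444, 451, 470, 542, 550 → median = 451
|x − 451|: 8, 99, 69, 0, 7, 19, 91
Sorted deviations: 0, 7, 8, 19, 69, 91, 99 → MAD = 19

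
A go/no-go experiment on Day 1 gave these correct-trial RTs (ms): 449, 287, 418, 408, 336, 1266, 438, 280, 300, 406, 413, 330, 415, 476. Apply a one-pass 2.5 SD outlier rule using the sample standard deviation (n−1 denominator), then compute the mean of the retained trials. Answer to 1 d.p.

n = 14, ΣRT = 6222, M = 444.429
Σ(x−M)² = 778925.43; s = √(778925.43/13) = 244.780
Cutoffs: 444.429 ± 2.5·244.780 → [-167.5, 1056.4]
Outside: 1266 → excluded.
Retained (n=13): Σ = 4956, mean = 4956/13 = 381.231

381.2 ms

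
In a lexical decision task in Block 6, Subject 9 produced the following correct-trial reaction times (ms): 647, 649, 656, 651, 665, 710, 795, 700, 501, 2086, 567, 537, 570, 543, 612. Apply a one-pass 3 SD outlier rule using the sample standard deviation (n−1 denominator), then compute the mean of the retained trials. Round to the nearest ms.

629 ms

n = 15, ΣRT = 10889, M = 725.933
Σ(x−M)² = 2064156.93; s = √(2064156.93/14) = 383.979
Cutoffs: 725.933 ± 3·383.979 → [-426.0, 1877.9]
Outside: 2086 → excluded.
Retained (n=14): Σ = 8803, mean = 8803/14 = 628.786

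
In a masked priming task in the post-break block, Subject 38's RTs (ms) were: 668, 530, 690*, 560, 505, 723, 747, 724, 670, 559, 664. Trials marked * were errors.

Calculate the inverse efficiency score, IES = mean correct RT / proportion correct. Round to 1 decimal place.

Correct trials (n=10): 668, 530, 560, 505, 723, 747, 724, 670, 559, 664
Mean correct RT = 6350/10 = 635.0000 ms
Proportion correct = 10/11
IES = 635.0000 / (10/11) = 698.500 ms

698.5 ms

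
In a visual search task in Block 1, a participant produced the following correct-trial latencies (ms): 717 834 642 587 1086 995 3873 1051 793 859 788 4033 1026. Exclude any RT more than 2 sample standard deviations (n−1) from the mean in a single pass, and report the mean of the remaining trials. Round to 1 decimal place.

n = 13, ΣRT = 17284, M = 1329.538
Σ(x−M)² = 16566225.23; s = √(16566225.23/12) = 1174.955
Cutoffs: 1329.538 ± 2·1174.955 → [-1020.4, 3679.4]
Outside: 3873, 4033 → excluded.
Retained (n=11): Σ = 9378, mean = 9378/11 = 852.545

852.5 ms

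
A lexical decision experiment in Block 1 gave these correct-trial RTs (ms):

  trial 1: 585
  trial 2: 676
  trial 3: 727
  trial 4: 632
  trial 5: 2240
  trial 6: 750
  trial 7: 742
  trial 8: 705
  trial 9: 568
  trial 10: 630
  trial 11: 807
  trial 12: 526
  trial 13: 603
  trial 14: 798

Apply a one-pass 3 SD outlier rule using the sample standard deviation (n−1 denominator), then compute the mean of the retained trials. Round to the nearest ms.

n = 14, ΣRT = 10989, M = 784.929
Σ(x−M)² = 2377124.93; s = √(2377124.93/13) = 427.616
Cutoffs: 784.929 ± 3·427.616 → [-497.9, 2067.8]
Outside: 2240 → excluded.
Retained (n=13): Σ = 8749, mean = 8749/13 = 673.000

673 ms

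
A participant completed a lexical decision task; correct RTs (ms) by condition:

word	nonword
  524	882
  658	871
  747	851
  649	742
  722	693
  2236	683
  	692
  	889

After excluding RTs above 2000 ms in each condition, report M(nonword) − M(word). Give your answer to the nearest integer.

128 ms

word: exclude 2236
M(word) = 3300/5 = 660.000
M(nonword) = 6303/8 = 787.875
Difference = 787.875 − 660.000 = 127.875 ms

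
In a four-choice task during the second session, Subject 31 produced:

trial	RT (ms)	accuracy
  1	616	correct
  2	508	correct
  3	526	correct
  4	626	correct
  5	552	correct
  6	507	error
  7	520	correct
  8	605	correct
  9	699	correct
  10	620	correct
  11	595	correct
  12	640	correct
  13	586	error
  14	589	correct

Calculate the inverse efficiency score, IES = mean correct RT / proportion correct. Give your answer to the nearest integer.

Correct trials (n=12): 616, 508, 526, 626, 552, 520, 605, 699, 620, 595, 640, 589
Mean correct RT = 7096/12 = 591.3333 ms
Proportion correct = 12/14
IES = 591.3333 / (12/14) = 689.889 ms

690 ms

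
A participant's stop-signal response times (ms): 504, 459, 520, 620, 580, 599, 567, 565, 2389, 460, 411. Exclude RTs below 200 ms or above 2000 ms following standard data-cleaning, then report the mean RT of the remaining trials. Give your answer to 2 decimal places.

528.50 ms

Excluded: 2389
Retained (n=10): Σ = 5285
Mean = 5285/10 = 528.5000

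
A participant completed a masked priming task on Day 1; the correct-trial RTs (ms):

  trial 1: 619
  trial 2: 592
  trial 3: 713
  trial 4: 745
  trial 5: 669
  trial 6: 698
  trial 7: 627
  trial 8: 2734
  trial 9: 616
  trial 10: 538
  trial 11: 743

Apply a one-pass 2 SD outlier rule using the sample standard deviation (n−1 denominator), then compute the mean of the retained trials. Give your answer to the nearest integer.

656 ms

n = 11, ΣRT = 9294, M = 844.909
Σ(x−M)² = 3968032.91; s = √(3968032.91/10) = 629.923
Cutoffs: 844.909 ± 2·629.923 → [-414.9, 2104.8]
Outside: 2734 → excluded.
Retained (n=10): Σ = 6560, mean = 6560/10 = 656.000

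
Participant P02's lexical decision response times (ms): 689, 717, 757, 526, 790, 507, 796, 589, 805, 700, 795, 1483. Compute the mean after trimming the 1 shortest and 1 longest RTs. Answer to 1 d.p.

Sorted: 507, 526, 589, 689, 700, 717, 757, 790, 795, 796, 805, 1483
Drop lowest 1 (507) and highest 1 (1483)
Remaining (n=10): Σ = 7164, mean = 7164/10 = 716.400

716.4 ms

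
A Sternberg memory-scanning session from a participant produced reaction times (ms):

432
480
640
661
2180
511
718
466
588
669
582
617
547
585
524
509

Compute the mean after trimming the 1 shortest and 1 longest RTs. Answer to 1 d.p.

578.4 ms

Sorted: 432, 466, 480, 509, 511, 524, 547, 582, 585, 588, 617, 640, 661, 669, 718, 2180
Drop lowest 1 (432) and highest 1 (2180)
Remaining (n=14): Σ = 8097, mean = 8097/14 = 578.357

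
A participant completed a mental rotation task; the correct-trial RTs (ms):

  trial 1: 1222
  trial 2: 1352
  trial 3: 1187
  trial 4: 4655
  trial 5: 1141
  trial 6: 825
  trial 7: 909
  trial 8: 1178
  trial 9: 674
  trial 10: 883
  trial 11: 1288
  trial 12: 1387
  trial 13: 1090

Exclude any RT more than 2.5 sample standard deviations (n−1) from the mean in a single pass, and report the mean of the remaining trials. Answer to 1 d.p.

1094.7 ms

n = 13, ΣRT = 17791, M = 1368.538
Σ(x−M)² = 12252763.23; s = √(12252763.23/12) = 1010.477
Cutoffs: 1368.538 ± 2.5·1010.477 → [-1157.7, 3894.7]
Outside: 4655 → excluded.
Retained (n=12): Σ = 13136, mean = 13136/12 = 1094.667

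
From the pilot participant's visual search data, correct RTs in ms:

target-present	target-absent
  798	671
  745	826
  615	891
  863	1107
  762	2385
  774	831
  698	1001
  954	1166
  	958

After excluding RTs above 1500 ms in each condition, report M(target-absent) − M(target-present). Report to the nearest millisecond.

155 ms

target-absent: exclude 2385
M(target-present) = 6209/8 = 776.125
M(target-absent) = 7451/8 = 931.375
Difference = 931.375 − 776.125 = 155.250 ms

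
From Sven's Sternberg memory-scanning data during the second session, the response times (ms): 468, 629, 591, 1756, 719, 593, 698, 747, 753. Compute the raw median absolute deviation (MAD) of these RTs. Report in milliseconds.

Sorted: 468, 591, 593, 629, 698, 719, 747, 753, 1756 → median = 698
|x − 698|: 230, 69, 107, 1058, 21, 105, 0, 49, 55
Sorted deviations: 0, 21, 49, 55, 69, 105, 107, 230, 1058 → MAD = 69

69 ms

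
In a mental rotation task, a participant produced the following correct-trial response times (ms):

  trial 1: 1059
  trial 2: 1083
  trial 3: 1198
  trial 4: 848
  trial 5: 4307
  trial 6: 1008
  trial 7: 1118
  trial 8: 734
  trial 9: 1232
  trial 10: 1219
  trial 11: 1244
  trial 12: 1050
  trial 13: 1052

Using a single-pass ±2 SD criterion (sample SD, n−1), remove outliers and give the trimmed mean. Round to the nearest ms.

1070 ms

n = 13, ΣRT = 17152, M = 1319.385
Σ(x−M)² = 9934111.08; s = √(9934111.08/12) = 909.859
Cutoffs: 1319.385 ± 2·909.859 → [-500.3, 3139.1]
Outside: 4307 → excluded.
Retained (n=12): Σ = 12845, mean = 12845/12 = 1070.417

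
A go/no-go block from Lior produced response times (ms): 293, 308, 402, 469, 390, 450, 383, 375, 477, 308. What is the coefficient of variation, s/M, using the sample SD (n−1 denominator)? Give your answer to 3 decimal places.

0.174

n = 10, Σ = 3855, M = 385.5000
Σ(x−M)² = 40482.500; s = √(40482.500/9) = 67.0675
CV = 67.0675 / 385.5000 = 0.17398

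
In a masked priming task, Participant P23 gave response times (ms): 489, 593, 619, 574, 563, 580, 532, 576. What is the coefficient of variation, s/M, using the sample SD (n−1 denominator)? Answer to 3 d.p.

n = 8, Σ = 4526, M = 565.7500
Σ(x−M)² = 10991.500; s = √(10991.500/7) = 39.6259
CV = 39.6259 / 565.7500 = 0.07004

0.070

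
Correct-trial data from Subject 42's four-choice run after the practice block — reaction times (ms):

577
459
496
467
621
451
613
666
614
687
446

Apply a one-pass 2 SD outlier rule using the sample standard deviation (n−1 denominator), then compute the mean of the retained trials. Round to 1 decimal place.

n = 11, ΣRT = 6097, M = 554.273
Σ(x−M)² = 84562.18; s = √(84562.18/10) = 91.958
Cutoffs: 554.273 ± 2·91.958 → [370.4, 738.2]
No RTs fall outside the cutoffs; all 11 retained. Mean = 6097/11 = 554.273

554.3 ms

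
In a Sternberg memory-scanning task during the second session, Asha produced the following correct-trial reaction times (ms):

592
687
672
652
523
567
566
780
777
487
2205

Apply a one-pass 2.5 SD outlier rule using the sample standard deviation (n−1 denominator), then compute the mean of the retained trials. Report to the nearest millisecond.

630 ms

n = 11, ΣRT = 8508, M = 773.455
Σ(x−M)² = 2345266.73; s = √(2345266.73/10) = 484.280
Cutoffs: 773.455 ± 2.5·484.280 → [-437.2, 1984.2]
Outside: 2205 → excluded.
Retained (n=10): Σ = 6303, mean = 6303/10 = 630.300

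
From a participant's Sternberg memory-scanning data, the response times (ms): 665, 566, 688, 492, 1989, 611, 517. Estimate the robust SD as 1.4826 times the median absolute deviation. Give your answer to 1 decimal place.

114.2 ms

Sorted: 492, 517, 566, 611, 665, 688, 1989 → median = 611
|x − 611| sorted: 0, 45, 54, 77, 94, 119, 1378 → MAD = 77
Robust SD ≈ 1.4826 × 77 = 114.160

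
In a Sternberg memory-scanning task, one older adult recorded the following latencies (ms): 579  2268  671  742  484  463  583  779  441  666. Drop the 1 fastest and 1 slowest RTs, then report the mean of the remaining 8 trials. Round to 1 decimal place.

620.9 ms

Sorted: 441, 463, 484, 579, 583, 666, 671, 742, 779, 2268
Drop lowest 1 (441) and highest 1 (2268)
Remaining (n=8): Σ = 4967, mean = 4967/8 = 620.875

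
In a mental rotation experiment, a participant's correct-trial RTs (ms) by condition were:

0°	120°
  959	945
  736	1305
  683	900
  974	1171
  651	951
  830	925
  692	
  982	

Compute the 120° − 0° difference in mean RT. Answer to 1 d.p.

M(0°) = 6507/8 = 813.375
M(120°) = 6197/6 = 1032.833
Difference = 1032.833 − 813.375 = 219.458 ms

219.5 ms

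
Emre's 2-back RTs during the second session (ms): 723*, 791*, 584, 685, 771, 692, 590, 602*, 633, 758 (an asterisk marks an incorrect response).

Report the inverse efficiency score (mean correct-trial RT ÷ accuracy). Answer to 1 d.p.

Correct trials (n=7): 584, 685, 771, 692, 590, 633, 758
Mean correct RT = 4713/7 = 673.2857 ms
Proportion correct = 7/10
IES = 673.2857 / (7/10) = 961.837 ms

961.8 ms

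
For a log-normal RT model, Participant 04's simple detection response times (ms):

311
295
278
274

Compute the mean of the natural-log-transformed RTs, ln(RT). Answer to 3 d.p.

ln(RT): 5.7398, 5.6870, 5.6276, 5.6131
Σ ln(RT) = 22.6675
Mean = 22.6675/4 = 5.66688

5.667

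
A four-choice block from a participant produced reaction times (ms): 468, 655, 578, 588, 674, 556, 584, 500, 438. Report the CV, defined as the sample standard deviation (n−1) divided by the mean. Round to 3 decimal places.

n = 9, Σ = 5041, M = 560.1111
Σ(x−M)² = 50668.889; s = √(50668.889/8) = 79.5840
CV = 79.5840 / 560.1111 = 0.14209

0.142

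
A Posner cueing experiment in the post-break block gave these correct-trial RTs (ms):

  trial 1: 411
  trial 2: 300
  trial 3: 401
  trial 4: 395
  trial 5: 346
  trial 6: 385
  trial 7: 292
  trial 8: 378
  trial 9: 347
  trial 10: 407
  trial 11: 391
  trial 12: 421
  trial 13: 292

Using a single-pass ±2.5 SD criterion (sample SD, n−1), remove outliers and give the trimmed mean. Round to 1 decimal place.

n = 13, ΣRT = 4766, M = 366.615
Σ(x−M)² = 25991.08; s = √(25991.08/12) = 46.539
Cutoffs: 366.615 ± 2.5·46.539 → [250.3, 483.0]
No RTs fall outside the cutoffs; all 13 retained. Mean = 4766/13 = 366.615

366.6 ms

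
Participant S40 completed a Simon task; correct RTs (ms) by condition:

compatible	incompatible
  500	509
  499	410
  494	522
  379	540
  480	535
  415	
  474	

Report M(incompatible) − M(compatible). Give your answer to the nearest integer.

40 ms

M(compatible) = 3241/7 = 463.000
M(incompatible) = 2516/5 = 503.200
Difference = 503.200 − 463.000 = 40.200 ms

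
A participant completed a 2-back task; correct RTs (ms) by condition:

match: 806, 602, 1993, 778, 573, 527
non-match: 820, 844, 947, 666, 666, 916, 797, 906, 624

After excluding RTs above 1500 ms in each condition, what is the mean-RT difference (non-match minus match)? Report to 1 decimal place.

141.2 ms

match: exclude 1993
M(match) = 3286/5 = 657.200
M(non-match) = 7186/9 = 798.444
Difference = 798.444 − 657.200 = 141.244 ms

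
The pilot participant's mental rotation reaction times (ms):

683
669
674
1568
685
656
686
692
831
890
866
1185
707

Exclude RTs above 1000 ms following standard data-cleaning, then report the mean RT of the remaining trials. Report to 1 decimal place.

730.8 ms

Excluded: 1185, 1568
Retained (n=11): Σ = 8039
Mean = 8039/11 = 730.8182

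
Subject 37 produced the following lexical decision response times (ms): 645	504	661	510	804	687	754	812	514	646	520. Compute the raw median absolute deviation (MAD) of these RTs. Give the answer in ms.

Sorted: 504, 510, 514, 520, 645, 646, 661, 687, 754, 804, 812 → median = 646
|x − 646|: 1, 142, 15, 136, 158, 41, 108, 166, 132, 0, 126
Sorted deviations: 0, 1, 15, 41, 108, 126, 132, 136, 142, 158, 166 → MAD = 126

126 ms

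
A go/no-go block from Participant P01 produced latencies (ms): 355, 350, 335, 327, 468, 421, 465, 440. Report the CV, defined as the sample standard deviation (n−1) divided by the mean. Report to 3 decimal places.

0.151

n = 8, Σ = 3161, M = 395.1250
Σ(x−M)² = 24778.875; s = √(24778.875/7) = 59.4965
CV = 59.4965 / 395.1250 = 0.15058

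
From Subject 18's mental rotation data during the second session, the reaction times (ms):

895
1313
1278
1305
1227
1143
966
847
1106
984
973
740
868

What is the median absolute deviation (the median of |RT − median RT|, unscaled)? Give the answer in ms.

Sorted: 740, 847, 868, 895, 966, 973, 984, 1106, 1143, 1227, 1278, 1305, 1313 → median = 984
|x − 984|: 89, 329, 294, 321, 243, 159, 18, 137, 122, 0, 11, 244, 116
Sorted deviations: 0, 11, 18, 89, 116, 122, 137, 159, 243, 244, 294, 321, 329 → MAD = 137

137 ms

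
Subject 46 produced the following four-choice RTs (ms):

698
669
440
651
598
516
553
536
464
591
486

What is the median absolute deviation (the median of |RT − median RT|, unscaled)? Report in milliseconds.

Sorted: 440, 464, 486, 516, 536, 553, 591, 598, 651, 669, 698 → median = 553
|x − 553|: 145, 116, 113, 98, 45, 37, 0, 17, 89, 38, 67
Sorted deviations: 0, 17, 37, 38, 45, 67, 89, 98, 113, 116, 145 → MAD = 67

67 ms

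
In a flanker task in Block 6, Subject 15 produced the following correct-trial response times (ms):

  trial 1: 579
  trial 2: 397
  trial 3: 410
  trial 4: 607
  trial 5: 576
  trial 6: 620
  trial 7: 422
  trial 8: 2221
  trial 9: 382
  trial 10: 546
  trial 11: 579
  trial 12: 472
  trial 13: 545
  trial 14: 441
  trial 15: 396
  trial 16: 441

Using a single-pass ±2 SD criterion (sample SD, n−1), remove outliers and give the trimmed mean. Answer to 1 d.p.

494.2 ms

n = 16, ΣRT = 9634, M = 602.125
Σ(x−M)² = 2900495.75; s = √(2900495.75/15) = 439.734
Cutoffs: 602.125 ± 2·439.734 → [-277.3, 1481.6]
Outside: 2221 → excluded.
Retained (n=15): Σ = 7413, mean = 7413/15 = 494.200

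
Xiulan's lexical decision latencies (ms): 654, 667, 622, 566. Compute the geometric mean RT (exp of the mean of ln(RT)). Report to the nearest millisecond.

626 ms

ln(RT): 6.4831, 6.5028, 6.4329, 6.3386
Mean ln(RT) = 25.7574/4 = 6.43936
Geometric mean = exp(6.43936) = 626.00 ms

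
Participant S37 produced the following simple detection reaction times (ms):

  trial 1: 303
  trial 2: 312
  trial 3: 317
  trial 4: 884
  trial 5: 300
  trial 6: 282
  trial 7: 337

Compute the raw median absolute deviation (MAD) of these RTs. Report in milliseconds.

Sorted: 282, 300, 303, 312, 317, 337, 884 → median = 312
|x − 312|: 9, 0, 5, 572, 12, 30, 25
Sorted deviations: 0, 5, 9, 12, 25, 30, 572 → MAD = 12

12 ms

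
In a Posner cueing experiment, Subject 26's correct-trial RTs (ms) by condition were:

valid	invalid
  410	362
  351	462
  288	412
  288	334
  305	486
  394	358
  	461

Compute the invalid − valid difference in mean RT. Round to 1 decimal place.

M(valid) = 2036/6 = 339.333
M(invalid) = 2875/7 = 410.714
Difference = 410.714 − 339.333 = 71.381 ms

71.4 ms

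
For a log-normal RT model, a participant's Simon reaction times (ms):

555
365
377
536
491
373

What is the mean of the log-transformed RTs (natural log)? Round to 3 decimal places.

ln(RT): 6.3190, 5.8999, 5.9322, 6.2841, 6.1964, 5.9216
Σ ln(RT) = 36.5533
Mean = 36.5533/6 = 6.09221

6.092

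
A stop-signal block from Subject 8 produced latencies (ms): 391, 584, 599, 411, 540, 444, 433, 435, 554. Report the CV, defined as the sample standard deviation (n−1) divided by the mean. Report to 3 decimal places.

n = 9, Σ = 4391, M = 487.8889
Σ(x−M)² = 51704.889; s = √(51704.889/8) = 80.3935
CV = 80.3935 / 487.8889 = 0.16478

0.165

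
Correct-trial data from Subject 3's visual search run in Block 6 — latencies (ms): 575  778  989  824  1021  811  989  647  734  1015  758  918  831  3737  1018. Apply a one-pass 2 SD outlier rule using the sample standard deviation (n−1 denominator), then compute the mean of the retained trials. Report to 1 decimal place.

n = 15, ΣRT = 15645, M = 1043.000
Σ(x−M)² = 8050486.00; s = √(8050486.00/14) = 758.310
Cutoffs: 1043.000 ± 2·758.310 → [-473.6, 2559.6]
Outside: 3737 → excluded.
Retained (n=14): Σ = 11908, mean = 11908/14 = 850.571

850.6 ms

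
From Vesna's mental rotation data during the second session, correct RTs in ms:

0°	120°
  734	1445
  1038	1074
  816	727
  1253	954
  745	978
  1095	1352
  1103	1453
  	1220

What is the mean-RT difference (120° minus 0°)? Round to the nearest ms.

M(0°) = 6784/7 = 969.143
M(120°) = 9203/8 = 1150.375
Difference = 1150.375 − 969.143 = 181.232 ms

181 ms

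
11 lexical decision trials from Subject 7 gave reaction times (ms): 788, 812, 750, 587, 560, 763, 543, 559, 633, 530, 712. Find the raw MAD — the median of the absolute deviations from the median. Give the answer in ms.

Sorted: 530, 543, 559, 560, 587, 633, 712, 750, 763, 788, 812 → median = 633
|x − 633|: 155, 179, 117, 46, 73, 130, 90, 74, 0, 103, 79
Sorted deviations: 0, 46, 73, 74, 79, 90, 103, 117, 130, 155, 179 → MAD = 90

90 ms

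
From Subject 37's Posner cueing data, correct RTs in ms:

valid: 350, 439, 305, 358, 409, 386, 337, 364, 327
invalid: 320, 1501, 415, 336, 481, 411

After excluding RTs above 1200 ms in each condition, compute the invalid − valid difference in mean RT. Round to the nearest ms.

invalid: exclude 1501
M(valid) = 3275/9 = 363.889
M(invalid) = 1963/5 = 392.600
Difference = 392.600 − 363.889 = 28.711 ms

29 ms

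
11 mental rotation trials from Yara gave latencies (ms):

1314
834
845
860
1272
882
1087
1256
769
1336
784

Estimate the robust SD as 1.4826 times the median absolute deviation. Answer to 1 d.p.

Sorted: 769, 784, 834, 845, 860, 882, 1087, 1256, 1272, 1314, 1336 → median = 882
|x − 882| sorted: 0, 22, 37, 48, 98, 113, 205, 374, 390, 432, 454 → MAD = 113
Robust SD ≈ 1.4826 × 113 = 167.534

167.5 ms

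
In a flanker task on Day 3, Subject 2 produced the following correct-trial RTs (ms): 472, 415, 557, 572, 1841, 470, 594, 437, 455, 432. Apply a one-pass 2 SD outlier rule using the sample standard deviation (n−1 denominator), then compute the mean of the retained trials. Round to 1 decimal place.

n = 10, ΣRT = 6245, M = 624.500
Σ(x−M)² = 1680074.50; s = √(1680074.50/9) = 432.059
Cutoffs: 624.500 ± 2·432.059 → [-239.6, 1488.6]
Outside: 1841 → excluded.
Retained (n=9): Σ = 4404, mean = 4404/9 = 489.333

489.3 ms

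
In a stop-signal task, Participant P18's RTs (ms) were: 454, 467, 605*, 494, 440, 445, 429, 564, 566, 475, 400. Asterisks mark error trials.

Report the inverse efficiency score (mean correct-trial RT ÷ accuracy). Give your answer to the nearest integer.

Correct trials (n=10): 454, 467, 494, 440, 445, 429, 564, 566, 475, 400
Mean correct RT = 4734/10 = 473.4000 ms
Proportion correct = 10/11
IES = 473.4000 / (10/11) = 520.740 ms

521 ms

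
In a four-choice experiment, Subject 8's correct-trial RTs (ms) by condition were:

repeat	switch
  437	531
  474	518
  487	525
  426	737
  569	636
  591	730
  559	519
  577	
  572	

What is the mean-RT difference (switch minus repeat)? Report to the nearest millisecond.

78 ms

M(repeat) = 4692/9 = 521.333
M(switch) = 4196/7 = 599.429
Difference = 599.429 − 521.333 = 78.095 ms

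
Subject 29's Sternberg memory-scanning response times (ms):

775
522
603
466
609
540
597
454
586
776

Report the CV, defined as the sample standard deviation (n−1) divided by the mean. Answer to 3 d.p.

0.187

n = 10, Σ = 5928, M = 592.8000
Σ(x−M)² = 110333.600; s = √(110333.600/9) = 110.7217
CV = 110.7217 / 592.8000 = 0.18678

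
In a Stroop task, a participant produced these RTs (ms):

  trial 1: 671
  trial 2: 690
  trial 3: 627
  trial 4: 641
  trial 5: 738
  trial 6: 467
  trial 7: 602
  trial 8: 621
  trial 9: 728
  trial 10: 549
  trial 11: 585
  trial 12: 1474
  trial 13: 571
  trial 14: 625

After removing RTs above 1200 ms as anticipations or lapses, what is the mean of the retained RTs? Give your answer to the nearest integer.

Excluded: 1474
Retained (n=13): Σ = 8115
Mean = 8115/13 = 624.2308

624 ms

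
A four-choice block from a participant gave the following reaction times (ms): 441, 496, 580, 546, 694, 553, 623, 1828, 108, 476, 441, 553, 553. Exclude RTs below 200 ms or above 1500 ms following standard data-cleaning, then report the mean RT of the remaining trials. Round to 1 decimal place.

Excluded: 108, 1828
Retained (n=11): Σ = 5956
Mean = 5956/11 = 541.4545

541.5 ms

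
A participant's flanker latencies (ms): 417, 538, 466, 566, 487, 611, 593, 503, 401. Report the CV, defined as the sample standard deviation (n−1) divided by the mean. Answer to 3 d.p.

n = 9, Σ = 4582, M = 509.1111
Σ(x−M)² = 44046.889; s = √(44046.889/8) = 74.2015
CV = 74.2015 / 509.1111 = 0.14575

0.146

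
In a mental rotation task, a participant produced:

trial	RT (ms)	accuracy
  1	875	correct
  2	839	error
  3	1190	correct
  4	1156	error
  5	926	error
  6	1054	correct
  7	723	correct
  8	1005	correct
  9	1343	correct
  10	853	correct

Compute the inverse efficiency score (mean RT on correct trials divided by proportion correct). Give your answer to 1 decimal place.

Correct trials (n=7): 875, 1190, 1054, 723, 1005, 1343, 853
Mean correct RT = 7043/7 = 1006.1429 ms
Proportion correct = 7/10
IES = 1006.1429 / (7/10) = 1437.347 ms

1437.3 ms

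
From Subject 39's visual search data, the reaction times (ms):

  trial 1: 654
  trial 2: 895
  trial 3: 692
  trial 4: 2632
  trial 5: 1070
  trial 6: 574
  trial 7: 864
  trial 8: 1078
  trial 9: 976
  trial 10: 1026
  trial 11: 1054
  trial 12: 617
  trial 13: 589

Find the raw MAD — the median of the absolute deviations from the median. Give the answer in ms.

Sorted: 574, 589, 617, 654, 692, 864, 895, 976, 1026, 1054, 1070, 1078, 2632 → median = 895
|x − 895|: 241, 0, 203, 1737, 175, 321, 31, 183, 81, 131, 159, 278, 306
Sorted deviations: 0, 31, 81, 131, 159, 175, 183, 203, 241, 278, 306, 321, 1737 → MAD = 183

183 ms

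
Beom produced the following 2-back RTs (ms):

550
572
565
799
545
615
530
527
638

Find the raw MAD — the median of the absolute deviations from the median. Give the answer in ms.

Sorted: 527, 530, 545, 550, 565, 572, 615, 638, 799 → median = 565
|x − 565|: 15, 7, 0, 234, 20, 50, 35, 38, 73
Sorted deviations: 0, 7, 15, 20, 35, 38, 50, 73, 234 → MAD = 35

35 ms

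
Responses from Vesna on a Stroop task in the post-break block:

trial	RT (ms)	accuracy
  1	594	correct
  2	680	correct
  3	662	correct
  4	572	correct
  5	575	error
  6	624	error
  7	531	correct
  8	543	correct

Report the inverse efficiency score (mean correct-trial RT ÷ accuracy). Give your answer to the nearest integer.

Correct trials (n=6): 594, 680, 662, 572, 531, 543
Mean correct RT = 3582/6 = 597.0000 ms
Proportion correct = 6/8
IES = 597.0000 / (6/8) = 796.000 ms

796 ms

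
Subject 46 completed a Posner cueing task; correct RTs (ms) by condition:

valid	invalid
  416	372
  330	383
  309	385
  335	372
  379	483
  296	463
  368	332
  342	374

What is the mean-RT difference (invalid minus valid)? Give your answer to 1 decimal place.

48.6 ms

M(valid) = 2775/8 = 346.875
M(invalid) = 3164/8 = 395.500
Difference = 395.500 − 346.875 = 48.625 ms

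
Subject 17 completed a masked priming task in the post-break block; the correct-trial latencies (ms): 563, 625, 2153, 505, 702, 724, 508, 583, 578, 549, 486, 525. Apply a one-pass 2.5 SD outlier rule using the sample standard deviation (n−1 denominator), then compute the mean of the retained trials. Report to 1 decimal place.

577.1 ms

n = 12, ΣRT = 8501, M = 708.417
Σ(x−M)² = 2338016.92; s = √(2338016.92/11) = 461.028
Cutoffs: 708.417 ± 2.5·461.028 → [-444.2, 1861.0]
Outside: 2153 → excluded.
Retained (n=11): Σ = 6348, mean = 6348/11 = 577.091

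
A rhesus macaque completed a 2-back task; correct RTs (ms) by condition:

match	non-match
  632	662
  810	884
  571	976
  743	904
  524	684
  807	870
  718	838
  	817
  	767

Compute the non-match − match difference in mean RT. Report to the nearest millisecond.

M(match) = 4805/7 = 686.429
M(non-match) = 7402/9 = 822.444
Difference = 822.444 − 686.429 = 136.016 ms

136 ms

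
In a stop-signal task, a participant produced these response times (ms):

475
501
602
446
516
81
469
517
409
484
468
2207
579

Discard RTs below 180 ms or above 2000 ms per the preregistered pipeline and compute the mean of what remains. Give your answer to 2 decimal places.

496.91 ms

Excluded: 81, 2207
Retained (n=11): Σ = 5466
Mean = 5466/11 = 496.9091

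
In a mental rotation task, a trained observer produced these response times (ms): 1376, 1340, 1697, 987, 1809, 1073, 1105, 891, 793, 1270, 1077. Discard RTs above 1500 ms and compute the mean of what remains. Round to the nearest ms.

1101 ms

Excluded: 1697, 1809
Retained (n=9): Σ = 9912
Mean = 9912/9 = 1101.3333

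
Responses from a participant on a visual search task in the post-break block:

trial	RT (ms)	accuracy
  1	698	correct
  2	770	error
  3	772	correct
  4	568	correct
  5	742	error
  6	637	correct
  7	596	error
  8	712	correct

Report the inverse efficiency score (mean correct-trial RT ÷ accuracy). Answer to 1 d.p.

Correct trials (n=5): 698, 772, 568, 637, 712
Mean correct RT = 3387/5 = 677.4000 ms
Proportion correct = 5/8
IES = 677.4000 / (5/8) = 1083.840 ms

1083.8 ms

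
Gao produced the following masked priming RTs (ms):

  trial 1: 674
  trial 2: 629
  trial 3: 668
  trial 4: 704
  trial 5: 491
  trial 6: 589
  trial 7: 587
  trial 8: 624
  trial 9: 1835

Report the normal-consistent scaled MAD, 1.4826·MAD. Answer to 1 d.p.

62.3 ms

Sorted: 491, 587, 589, 624, 629, 668, 674, 704, 1835 → median = 629
|x − 629| sorted: 0, 5, 39, 40, 42, 45, 75, 138, 1206 → MAD = 42
Robust SD ≈ 1.4826 × 42 = 62.269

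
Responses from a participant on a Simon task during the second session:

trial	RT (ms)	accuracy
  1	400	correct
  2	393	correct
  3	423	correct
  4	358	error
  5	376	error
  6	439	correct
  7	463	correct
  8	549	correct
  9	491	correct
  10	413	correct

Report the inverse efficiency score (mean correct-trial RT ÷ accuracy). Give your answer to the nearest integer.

Correct trials (n=8): 400, 393, 423, 439, 463, 549, 491, 413
Mean correct RT = 3571/8 = 446.3750 ms
Proportion correct = 8/10
IES = 446.3750 / (8/10) = 557.969 ms

558 ms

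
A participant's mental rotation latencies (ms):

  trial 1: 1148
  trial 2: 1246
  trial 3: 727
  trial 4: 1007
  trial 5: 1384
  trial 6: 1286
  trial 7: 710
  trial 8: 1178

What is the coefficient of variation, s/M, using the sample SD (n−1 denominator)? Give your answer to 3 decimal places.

0.232

n = 8, Σ = 8686, M = 1085.7500
Σ(x−M)² = 443209.500; s = √(443209.500/7) = 251.6260
CV = 251.6260 / 1085.7500 = 0.23175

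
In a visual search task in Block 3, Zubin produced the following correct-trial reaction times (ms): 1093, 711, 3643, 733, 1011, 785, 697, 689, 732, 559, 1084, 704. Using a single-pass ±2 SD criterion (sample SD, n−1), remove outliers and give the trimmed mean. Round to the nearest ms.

800 ms

n = 12, ΣRT = 12441, M = 1036.750
Σ(x−M)² = 7728554.25; s = √(7728554.25/11) = 838.210
Cutoffs: 1036.750 ± 2·838.210 → [-639.7, 2713.2]
Outside: 3643 → excluded.
Retained (n=11): Σ = 8798, mean = 8798/11 = 799.818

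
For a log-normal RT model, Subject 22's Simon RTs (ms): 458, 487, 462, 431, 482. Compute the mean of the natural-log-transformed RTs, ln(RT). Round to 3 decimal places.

6.139

ln(RT): 6.1269, 6.1883, 6.1356, 6.0661, 6.1779
Σ ln(RT) = 30.6948
Mean = 30.6948/5 = 6.13895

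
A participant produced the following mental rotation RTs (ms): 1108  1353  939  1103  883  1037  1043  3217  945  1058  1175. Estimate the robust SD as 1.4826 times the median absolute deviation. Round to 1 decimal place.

167.5 ms

Sorted: 883, 939, 945, 1037, 1043, 1058, 1103, 1108, 1175, 1353, 3217 → median = 1058
|x − 1058| sorted: 0, 15, 21, 45, 50, 113, 117, 119, 175, 295, 2159 → MAD = 113
Robust SD ≈ 1.4826 × 113 = 167.534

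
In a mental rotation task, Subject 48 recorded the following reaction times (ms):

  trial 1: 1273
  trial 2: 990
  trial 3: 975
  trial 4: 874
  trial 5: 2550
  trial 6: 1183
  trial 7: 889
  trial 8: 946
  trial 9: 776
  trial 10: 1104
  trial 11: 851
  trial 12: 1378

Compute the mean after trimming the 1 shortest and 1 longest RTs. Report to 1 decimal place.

1046.3 ms

Sorted: 776, 851, 874, 889, 946, 975, 990, 1104, 1183, 1273, 1378, 2550
Drop lowest 1 (776) and highest 1 (2550)
Remaining (n=10): Σ = 10463, mean = 10463/10 = 1046.300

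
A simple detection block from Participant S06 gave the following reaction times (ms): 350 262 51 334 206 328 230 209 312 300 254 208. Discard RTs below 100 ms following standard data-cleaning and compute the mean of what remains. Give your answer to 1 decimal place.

272.1 ms

Excluded: 51
Retained (n=11): Σ = 2993
Mean = 2993/11 = 272.0909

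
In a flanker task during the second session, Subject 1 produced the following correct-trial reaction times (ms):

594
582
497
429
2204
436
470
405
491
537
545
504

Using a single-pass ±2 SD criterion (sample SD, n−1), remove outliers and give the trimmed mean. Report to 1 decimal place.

n = 12, ΣRT = 7694, M = 641.167
Σ(x−M)² = 2702601.67; s = √(2702601.67/11) = 495.672
Cutoffs: 641.167 ± 2·495.672 → [-350.2, 1632.5]
Outside: 2204 → excluded.
Retained (n=11): Σ = 5490, mean = 5490/11 = 499.091

499.1 ms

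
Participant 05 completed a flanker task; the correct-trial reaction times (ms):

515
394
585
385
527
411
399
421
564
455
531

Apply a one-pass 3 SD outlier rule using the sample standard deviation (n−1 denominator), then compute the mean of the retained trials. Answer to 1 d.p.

n = 11, ΣRT = 5187, M = 471.545
Σ(x−M)² = 55178.73; s = √(55178.73/10) = 74.282
Cutoffs: 471.545 ± 3·74.282 → [248.7, 694.4]
No RTs fall outside the cutoffs; all 11 retained. Mean = 5187/11 = 471.545

471.5 ms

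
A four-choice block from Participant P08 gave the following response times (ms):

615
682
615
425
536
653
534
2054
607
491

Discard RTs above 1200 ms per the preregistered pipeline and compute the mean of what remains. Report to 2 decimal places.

Excluded: 2054
Retained (n=9): Σ = 5158
Mean = 5158/9 = 573.1111

573.11 ms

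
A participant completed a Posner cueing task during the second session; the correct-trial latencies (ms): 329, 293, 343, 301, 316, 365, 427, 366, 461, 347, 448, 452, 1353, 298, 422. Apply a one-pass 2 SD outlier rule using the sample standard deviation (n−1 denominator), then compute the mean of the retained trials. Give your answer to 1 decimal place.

369.1 ms

n = 15, ΣRT = 6521, M = 434.733
Σ(x−M)² = 952244.93; s = √(952244.93/14) = 260.802
Cutoffs: 434.733 ± 2·260.802 → [-86.9, 956.3]
Outside: 1353 → excluded.
Retained (n=14): Σ = 5168, mean = 5168/14 = 369.143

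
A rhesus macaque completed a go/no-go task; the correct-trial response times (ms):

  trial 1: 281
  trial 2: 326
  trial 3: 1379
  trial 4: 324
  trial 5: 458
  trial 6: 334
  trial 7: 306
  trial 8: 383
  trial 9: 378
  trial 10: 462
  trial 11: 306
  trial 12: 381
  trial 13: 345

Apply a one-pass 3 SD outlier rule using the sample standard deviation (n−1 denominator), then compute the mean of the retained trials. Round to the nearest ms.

357 ms

n = 13, ΣRT = 5663, M = 435.615
Σ(x−M)² = 1000759.08; s = √(1000759.08/12) = 288.785
Cutoffs: 435.615 ± 3·288.785 → [-430.7, 1302.0]
Outside: 1379 → excluded.
Retained (n=12): Σ = 4284, mean = 4284/12 = 357.000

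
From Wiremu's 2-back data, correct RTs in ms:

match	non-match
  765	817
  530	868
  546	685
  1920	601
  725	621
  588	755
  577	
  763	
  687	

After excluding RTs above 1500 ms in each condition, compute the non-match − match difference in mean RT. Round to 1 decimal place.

76.9 ms

match: exclude 1920
M(match) = 5181/8 = 647.625
M(non-match) = 4347/6 = 724.500
Difference = 724.500 − 647.625 = 76.875 ms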